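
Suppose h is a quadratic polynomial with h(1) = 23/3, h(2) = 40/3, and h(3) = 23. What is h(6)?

Using the Lagrange interpolation formula with nodes 1, 2, 3:
  L_0(u) = (u - 2)(u - 3) / 2
  L_1(u) = (u - 1)(u - 3) / -1
  L_2(u) = (u - 1)(u - 2) / 2
Then h(u) = 23/3·L_0(u) + 40/3·L_1(u) + 23·L_2(u).
Expanding and collecting terms gives h(u) = 2u² - (1/3)u + 6.
Evaluating at u = 6: h(6) = 76.

76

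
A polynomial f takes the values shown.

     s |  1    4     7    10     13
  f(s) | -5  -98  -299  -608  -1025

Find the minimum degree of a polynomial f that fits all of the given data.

Forward differences of the values at s = 1, 4, 7, 10, 13:
  f  : -5  -98  -299  -608  -1025
  Δ  : -93  -201  -309  -417
  Δ^2: -108  -108  -108
  Δ^3: 0  0
  Δ^4: 0
The second differences are constant (-108) and nonzero, while all higher differences vanish, so the minimal degree is 2.

2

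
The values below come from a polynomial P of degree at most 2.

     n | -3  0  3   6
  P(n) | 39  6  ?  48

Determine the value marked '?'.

On equispaced nodes a degree-2 polynomial has vanishing third forward difference, so
  - P(-3) + 3·P(0) - 3·P(3) + P(6) = 0.
Substituting the known values and solving for P(3):
  -3·P(3) = -27
  P(3) = 9.

9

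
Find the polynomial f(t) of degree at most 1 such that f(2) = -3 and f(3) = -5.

f(t) = -2t + 1

Write f(t) = at + b. Substituting each data point gives a linear system:
  2a + b = -3
  3a + b = -5
Solving the system yields a = -2, b = 1.
So f(t) = -2t + 1.
Check: f(2) = -3. ✓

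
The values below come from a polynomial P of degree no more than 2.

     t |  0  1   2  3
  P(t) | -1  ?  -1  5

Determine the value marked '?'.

The 3 known points determine the degree-2 polynomial uniquely.
Write P(t) = at^2 + bt + c. Substituting each data point gives a linear system:
  c = -1
  4a + 2b + c = -1
  9a + 3b + c = 5
Solving the system yields a = 2, b = -4, c = -1.
So P(t) = 2t^2 - 4t - 1.
Then P(1) = -3.

-3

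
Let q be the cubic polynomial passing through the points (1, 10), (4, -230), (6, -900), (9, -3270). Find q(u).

q(u) = -5u^3 + 4u^2 + 5u + 6

Write q(u) = au^3 + bu^2 + cu + d. Substituting each data point gives a linear system:
  a + b + c + d = 10
  64a + 16b + 4c + d = -230
  216a + 36b + 6c + d = -900
  729a + 81b + 9c + d = -3270
Solving the system yields a = -5, b = 4, c = 5, d = 6.
So q(u) = -5u^3 + 4u^2 + 5u + 6.
Check: q(9) = -3270. ✓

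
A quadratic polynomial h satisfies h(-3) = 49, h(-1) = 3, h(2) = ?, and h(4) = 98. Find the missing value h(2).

The 3 known points determine the degree-2 polynomial uniquely.
Write h(s) = as^2 + bs + c. Substituting each data point gives a linear system:
  9a - 3b + c = 49
  a - b + c = 3
  16a + 4b + c = 98
Solving the system yields a = 6, b = 1, c = -2.
So h(s) = 6s^2 + s - 2.
Then h(2) = 24.

24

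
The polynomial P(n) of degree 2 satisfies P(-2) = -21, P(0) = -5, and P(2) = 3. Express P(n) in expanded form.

P(n) = -n^2 + 6n - 5

Using the Lagrange interpolation formula with nodes -2, 0, 2:
  L_0(n) = n(n - 2) / 8
  L_1(n) = (n + 2)(n - 2) / -4
  L_2(n) = (n + 2)n / 8
Then P(n) = -21·L_0(n) - 5·L_1(n) + 3·L_2(n).
Expanding and collecting terms gives P(n) = -n^2 + 6n - 5.
Check: P(-2) = -21. ✓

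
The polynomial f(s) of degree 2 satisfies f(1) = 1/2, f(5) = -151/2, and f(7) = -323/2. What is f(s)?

Write f(s) = as^2 + bs + c. Substituting each data point gives a linear system:
  a + b + c = 1/2
  25a + 5b + c = -151/2
  49a + 7b + c = -323/2
Solving the system yields a = -4, b = 5, c = -1/2.
So f(s) = -4s^2 + 5s - 1/2.
Check: f(1) = 1/2. ✓

f(s) = -4s^2 + 5s - 1/2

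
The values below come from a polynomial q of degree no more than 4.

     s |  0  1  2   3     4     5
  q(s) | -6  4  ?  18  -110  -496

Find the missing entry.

The 5 known points determine the degree-4 polynomial uniquely.
Write q(s) = as^4 + bs^3 + cs^2 + ds + e. Substituting each data point gives a linear system:
  e = -6
  a + b + c + d + e = 4
  81a + 27b + 9c + 3d + e = 18
  256a + 64b + 16c + 4d + e = -110
  625a + 125b + 25c + 5d + e = -496
Solving the system yields a = -2, b = 5, c = 5, d = 2, e = -6.
So q(s) = -2s⁴ + 5s³ + 5s² + 2s - 6.
Then q(2) = 26.

26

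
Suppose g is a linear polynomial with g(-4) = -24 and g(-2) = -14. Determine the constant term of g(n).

-4

Write g(n) = an + b. Substituting each data point gives a linear system:
  -4a + b = -24
  -2a + b = -14
Solving the system yields a = 5, b = -4.
So g(n) = 5n - 4.
The constant term is -4.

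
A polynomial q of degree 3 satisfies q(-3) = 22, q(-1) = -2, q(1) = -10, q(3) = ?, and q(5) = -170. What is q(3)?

On equispaced nodes a degree-3 polynomial has vanishing fourth forward difference, so
  q(-3) - 4·q(-1) + 6·q(1) - 4·q(3) + q(5) = 0.
Substituting the known values and solving for q(3):
  -4·q(3) = 200
  q(3) = -50.

-50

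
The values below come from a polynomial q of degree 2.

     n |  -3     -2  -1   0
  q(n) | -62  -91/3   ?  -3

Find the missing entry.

The 3 known points determine the degree-2 polynomial uniquely.
Write q(n) = an^2 + bn + c. Substituting each data point gives a linear system:
  9a - 3b + c = -62
  4a - 2b + c = -91/3
  c = -3
Solving the system yields a = -6, b = 5/3, c = -3.
So q(n) = -6n² + (5/3)n - 3.
Then q(-1) = -32/3.

-32/3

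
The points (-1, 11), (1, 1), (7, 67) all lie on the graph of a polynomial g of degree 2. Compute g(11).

191

Using the Lagrange interpolation formula with nodes -1, 1, 7:
  L_0(n) = (n - 1)(n - 7) / 16
  L_1(n) = (n + 1)(n - 7) / -12
  L_2(n) = (n + 1)(n - 1) / 48
Then g(n) = 11·L_0(n) + 1·L_1(n) + 67·L_2(n).
Expanding and collecting terms gives g(n) = 2n² - 5n + 4.
Evaluating at n = 11: g(11) = 191.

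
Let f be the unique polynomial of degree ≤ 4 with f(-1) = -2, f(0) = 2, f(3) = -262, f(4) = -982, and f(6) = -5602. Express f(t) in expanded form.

Write f(t) = at^4 + bt^3 + ct^2 + dt + e. Substituting each data point gives a linear system:
  a - b + c - d + e = -2
  e = 2
  81a + 27b + 9c + 3d + e = -262
  256a + 64b + 16c + 4d + e = -982
  1296a + 216b + 36c + 6d + e = -5602
Solving the system yields a = -5, b = 3, c = 6, d = 2, e = 2.
So f(t) = -5t^4 + 3t^3 + 6t^2 + 2t + 2.
Check: f(-1) = -2. ✓

f(t) = -5t^4 + 3t^3 + 6t^2 + 2t + 2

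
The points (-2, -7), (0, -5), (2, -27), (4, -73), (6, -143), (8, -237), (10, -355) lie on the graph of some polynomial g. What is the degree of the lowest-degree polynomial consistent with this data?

2

Forward differences of the values at x = -2, 0, 2, 4, 6, 8, 10:
  g  : -7  -5  -27  -73  -143  -237  -355
  Δ  : 2  -22  -46  -70  -94  -118
  Δ^2: -24  -24  -24  -24  -24
  Δ^3: 0  0  0  0
  Δ^4: 0  0  0
  Δ^5: 0  0
  Δ^6: 0
The second differences are constant (-24) and nonzero, while all higher differences vanish, so the minimal degree is 2.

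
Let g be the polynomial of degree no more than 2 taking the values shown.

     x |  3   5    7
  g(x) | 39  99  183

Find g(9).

291

Write g(x) = ax^2 + bx + c. Substituting each data point gives a linear system:
  9a + 3b + c = 39
  25a + 5b + c = 99
  49a + 7b + c = 183
Solving the system yields a = 3, b = 6, c = -6.
So g(x) = 3x^2 + 6x - 6.
Then g(9) = 291.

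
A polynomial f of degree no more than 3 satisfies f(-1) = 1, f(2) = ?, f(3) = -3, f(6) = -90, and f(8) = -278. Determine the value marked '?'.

The 4 known points determine the degree-3 polynomial uniquely.
Write f(t) = at^3 + bt^2 + ct + d. Substituting each data point gives a linear system:
  -a + b - c + d = 1
  27a + 9b + 3c + d = -3
  216a + 36b + 6c + d = -90
  512a + 64b + 8c + d = -278
Solving the system yields a = -1, b = 4, c = -2, d = -6.
So f(t) = -t³ + 4t² - 2t - 6.
Then f(2) = -2.

-2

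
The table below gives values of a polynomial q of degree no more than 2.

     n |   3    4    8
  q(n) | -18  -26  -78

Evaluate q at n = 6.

-48

Using the Lagrange interpolation formula with nodes 3, 4, 8:
  L_0(n) = (n - 4)(n - 8) / 5
  L_1(n) = (n - 3)(n - 8) / -4
  L_2(n) = (n - 3)(n - 4) / 20
Then q(n) = -18·L_0(n) - 26·L_1(n) - 78·L_2(n).
Expanding and collecting terms gives q(n) = -n² - n - 6.
Evaluating at n = 6: q(6) = -48.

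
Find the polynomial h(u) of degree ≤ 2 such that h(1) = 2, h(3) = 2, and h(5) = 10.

Using the Lagrange interpolation formula with nodes 1, 3, 5:
  L_0(u) = (u - 3)(u - 5) / 8
  L_1(u) = (u - 1)(u - 5) / -4
  L_2(u) = (u - 1)(u - 3) / 8
Then h(u) = 2·L_0(u) + 2·L_1(u) + 10·L_2(u).
Expanding and collecting terms gives h(u) = u^2 - 4u + 5.
Check: h(5) = 10. ✓

h(u) = u^2 - 4u + 5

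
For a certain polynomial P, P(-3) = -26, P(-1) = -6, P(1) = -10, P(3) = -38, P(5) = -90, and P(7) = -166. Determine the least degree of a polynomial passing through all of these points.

2

Forward differences of the values at n = -3, -1, 1, 3, 5, 7:
  P  : -26  -6  -10  -38  -90  -166
  Δ  : 20  -4  -28  -52  -76
  Δ^2: -24  -24  -24  -24
  Δ^3: 0  0  0
  Δ^4: 0  0
  Δ^5: 0
The second differences are constant (-24) and nonzero, while all higher differences vanish, so the minimal degree is 2.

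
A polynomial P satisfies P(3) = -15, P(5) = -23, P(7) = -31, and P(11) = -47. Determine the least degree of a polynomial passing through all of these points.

Divided differences on the nodes 3, 5, 7, 11:
  order 0: -15  -23  -31  -47
  order 1: -4  -4  -4
  order 2: 0  0
  order 3: 0
The order-1 divided differences are all -4 (nonzero) and every higher order vanishes, so the data lies on a polynomial of degree exactly 1.

1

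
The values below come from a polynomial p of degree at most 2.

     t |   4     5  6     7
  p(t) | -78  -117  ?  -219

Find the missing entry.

-164

The 3 known points determine the degree-2 polynomial uniquely.
Write p(t) = at^2 + bt + c. Substituting each data point gives a linear system:
  16a + 4b + c = -78
  25a + 5b + c = -117
  49a + 7b + c = -219
Solving the system yields a = -4, b = -3, c = -2.
So p(t) = -4t^2 - 3t - 2.
Then p(6) = -164.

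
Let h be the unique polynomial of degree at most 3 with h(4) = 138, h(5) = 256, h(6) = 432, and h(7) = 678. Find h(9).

1428

Forward differences of the values at s = 4, 5, 6, 7:
  h  : 138  256  432  678
  Δ  : 118  176  246
  Δ^2: 58  70
  Δ^3: 12
The third differences are constant, confirming degree 3.
Interpolating (Newton forward form) and evaluating at s = 9 gives h(9) = 1428.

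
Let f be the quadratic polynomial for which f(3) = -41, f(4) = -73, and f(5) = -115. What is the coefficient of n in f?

3

Write f(n) = an^2 + bn + c. Substituting each data point gives a linear system:
  9a + 3b + c = -41
  16a + 4b + c = -73
  25a + 5b + c = -115
Solving the system yields a = -5, b = 3, c = -5.
So f(n) = -5n^2 + 3n - 5.
The coefficient of n is 3.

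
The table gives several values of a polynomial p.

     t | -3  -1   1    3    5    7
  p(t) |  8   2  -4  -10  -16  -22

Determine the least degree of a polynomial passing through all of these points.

1

Forward differences of the values at t = -3, -1, 1, 3, 5, 7:
  p  : 8  2  -4  -10  -16  -22
  Δ  : -6  -6  -6  -6  -6
  Δ^2: 0  0  0  0
  Δ^3: 0  0  0
  Δ^4: 0  0
  Δ^5: 0
The first differences are constant (-6) and nonzero, while all higher differences vanish, so the minimal degree is 1.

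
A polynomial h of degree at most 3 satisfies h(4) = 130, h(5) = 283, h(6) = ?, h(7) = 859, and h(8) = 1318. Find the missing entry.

520

On equispaced nodes a degree-3 polynomial has vanishing fourth forward difference, so
  h(4) - 4·h(5) + 6·h(6) - 4·h(7) + h(8) = 0.
Substituting the known values and solving for h(6):
  6·h(6) = 3120
  h(6) = 520.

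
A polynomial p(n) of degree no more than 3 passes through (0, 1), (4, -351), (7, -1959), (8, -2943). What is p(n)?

Using the Lagrange interpolation formula with nodes 0, 4, 7, 8:
  L_0(n) = (n - 4)(n - 7)(n - 8) / -224
  L_1(n) = n(n - 7)(n - 8) / 48
  L_2(n) = n(n - 4)(n - 8) / -21
  L_3(n) = n(n - 4)(n - 7) / 32
Then p(n) = 1·L_0(n) - 351·L_1(n) - 1959·L_2(n) - 2943·L_3(n).
Expanding and collecting terms gives p(n) = -6n^3 + 2n^2 + 1.
Check: p(7) = -1959. ✓

p(n) = -6n^3 + 2n^2 + 1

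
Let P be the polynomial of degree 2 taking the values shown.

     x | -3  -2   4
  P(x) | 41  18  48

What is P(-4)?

72

Write P(x) = ax^2 + bx + c. Substituting each data point gives a linear system:
  9a - 3b + c = 41
  4a - 2b + c = 18
  16a + 4b + c = 48
Solving the system yields a = 4, b = -3, c = -4.
So P(x) = 4x² - 3x - 4.
Then P(-4) = 72.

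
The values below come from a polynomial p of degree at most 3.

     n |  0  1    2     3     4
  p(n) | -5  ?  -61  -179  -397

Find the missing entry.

-13

On equispaced nodes a degree-3 polynomial has vanishing fourth forward difference, so
  p(0) - 4·p(1) + 6·p(2) - 4·p(3) + p(4) = 0.
Substituting the known values and solving for p(1):
  -4·p(1) = 52
  p(1) = -13.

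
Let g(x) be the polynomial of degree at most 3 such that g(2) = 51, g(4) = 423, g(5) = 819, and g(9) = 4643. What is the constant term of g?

Write g(x) = ax^3 + bx^2 + cx + d. Substituting each data point gives a linear system:
  8a + 4b + 2c + d = 51
  64a + 16b + 4c + d = 423
  125a + 25b + 5c + d = 819
  729a + 81b + 9c + d = 4643
Solving the system yields a = 6, b = 4, c = -6, d = -1.
So g(x) = 6x^3 + 4x^2 - 6x - 1.
The constant term is -1.

-1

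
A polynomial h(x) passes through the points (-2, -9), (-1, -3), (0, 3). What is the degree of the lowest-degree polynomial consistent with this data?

1

Forward differences of the values at x = -2, -1, 0:
  h  : -9  -3  3
  Δ  : 6  6
  Δ^2: 0
The first differences are constant (6) and nonzero, while all higher differences vanish, so the minimal degree is 1.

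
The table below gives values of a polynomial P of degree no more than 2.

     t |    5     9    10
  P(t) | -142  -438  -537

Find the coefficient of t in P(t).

Write P(t) = at^2 + bt + c. Substituting each data point gives a linear system:
  25a + 5b + c = -142
  81a + 9b + c = -438
  100a + 10b + c = -537
Solving the system yields a = -5, b = -4, c = 3.
So P(t) = -5t^2 - 4t + 3.
The coefficient of t is -4.

-4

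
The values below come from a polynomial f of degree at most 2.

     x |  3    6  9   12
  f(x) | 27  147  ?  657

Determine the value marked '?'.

357

The 3 known points determine the degree-2 polynomial uniquely.
Write f(x) = ax^2 + bx + c. Substituting each data point gives a linear system:
  9a + 3b + c = 27
  36a + 6b + c = 147
  144a + 12b + c = 657
Solving the system yields a = 5, b = -5, c = -3.
So f(x) = 5x^2 - 5x - 3.
Then f(9) = 357.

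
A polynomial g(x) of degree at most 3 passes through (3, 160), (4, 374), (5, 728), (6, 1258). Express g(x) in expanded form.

Using the Lagrange interpolation formula with nodes 3, 4, 5, 6:
  L_0(x) = (x - 4)(x - 5)(x - 6) / -6
  L_1(x) = (x - 3)(x - 5)(x - 6) / 2
  L_2(x) = (x - 3)(x - 4)(x - 6) / -2
  L_3(x) = (x - 3)(x - 4)(x - 5) / 6
Then g(x) = 160·L_0(x) + 374·L_1(x) + 728·L_2(x) + 1258·L_3(x).
Expanding and collecting terms gives g(x) = 6x^3 - 2x^2 + 6x - 2.
Check: g(4) = 374. ✓

g(x) = 6x^3 - 2x^2 + 6x - 2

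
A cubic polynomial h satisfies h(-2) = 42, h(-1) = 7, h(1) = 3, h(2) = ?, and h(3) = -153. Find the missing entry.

-38

The 4 known points determine the degree-3 polynomial uniquely.
Write h(n) = an^3 + bn^2 + cn + d. Substituting each data point gives a linear system:
  -8a + 4b - 2c + d = 42
  -a + b - c + d = 7
  a + b + c + d = 3
  27a + 9b + 3c + d = -153
Solving the system yields a = -6, b = -1, c = 4, d = 6.
So h(n) = -6n^3 - n^2 + 4n + 6.
Then h(2) = -38.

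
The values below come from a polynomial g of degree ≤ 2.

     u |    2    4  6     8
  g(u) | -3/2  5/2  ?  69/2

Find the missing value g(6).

The 3 known points determine the degree-2 polynomial uniquely.
Write g(u) = au^2 + bu + c. Substituting each data point gives a linear system:
  4a + 2b + c = -3/2
  16a + 4b + c = 5/2
  64a + 8b + c = 69/2
Solving the system yields a = 1, b = -4, c = 5/2.
So g(u) = u^2 - 4u + 5/2.
Then g(6) = 29/2.

29/2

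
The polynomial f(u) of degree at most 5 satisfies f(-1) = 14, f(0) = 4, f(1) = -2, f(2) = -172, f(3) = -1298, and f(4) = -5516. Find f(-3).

Write f(u) = au^5 + bu^4 + cu^3 + du^2 + eu + k. Substituting each data point gives a linear system:
  -a + b - c + d - e + k = 14
  k = 4
  a + b + c + d + e + k = -2
  32a + 16b + 8c + 4d + 2e + k = -172
  243a + 81b + 27c + 9d + 3e + k = -1298
  1024a + 256b + 64c + 16d + 4e + k = -5516
Solving the system yields a = -6, b = 4, c = -6, d = -2, e = 4, k = 4.
So f(u) = -6u^5 + 4u^4 - 6u^3 - 2u^2 + 4u + 4.
Then f(-3) = 1918.

1918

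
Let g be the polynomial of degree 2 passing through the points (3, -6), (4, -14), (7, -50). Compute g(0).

6

Write g(n) = an^2 + bn + c. Substituting each data point gives a linear system:
  9a + 3b + c = -6
  16a + 4b + c = -14
  49a + 7b + c = -50
Solving the system yields a = -1, b = -1, c = 6.
So g(n) = -n² - n + 6.
Then g(0) = 6.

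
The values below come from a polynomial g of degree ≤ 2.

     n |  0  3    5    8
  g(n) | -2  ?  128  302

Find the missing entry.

52

The 3 known points determine the degree-2 polynomial uniquely.
Write g(n) = an^2 + bn + c. Substituting each data point gives a linear system:
  c = -2
  25a + 5b + c = 128
  64a + 8b + c = 302
Solving the system yields a = 4, b = 6, c = -2.
So g(n) = 4n^2 + 6n - 2.
Then g(3) = 52.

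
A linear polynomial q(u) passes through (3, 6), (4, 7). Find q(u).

Write q(u) = au + b. Substituting each data point gives a linear system:
  3a + b = 6
  4a + b = 7
Solving the system yields a = 1, b = 3.
So q(u) = u + 3.
Check: q(3) = 6. ✓

q(u) = u + 3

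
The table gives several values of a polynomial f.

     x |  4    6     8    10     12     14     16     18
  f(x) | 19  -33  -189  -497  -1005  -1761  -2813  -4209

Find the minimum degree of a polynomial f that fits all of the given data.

3

Forward differences of the values at x = 4, 6, 8, 10, 12, 14, 16, 18:
  f  : 19  -33  -189  -497  -1005  -1761  -2813  -4209
  Δ  : -52  -156  -308  -508  -756  -1052  -1396
  Δ^2: -104  -152  -200  -248  -296  -344
  Δ^3: -48  -48  -48  -48  -48
  Δ^4: 0  0  0  0
  Δ^5: 0  0  0
  Δ^6: 0  0
  Δ^7: 0
The third differences are constant (-48) and nonzero, while all higher differences vanish, so the minimal degree is 3.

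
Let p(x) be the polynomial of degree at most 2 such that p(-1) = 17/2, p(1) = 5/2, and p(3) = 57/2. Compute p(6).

255/2

Using the Lagrange interpolation formula with nodes -1, 1, 3:
  L_0(x) = (x - 1)(x - 3) / 8
  L_1(x) = (x + 1)(x - 3) / -4
  L_2(x) = (x + 1)(x - 1) / 8
Then p(x) = 17/2·L_0(x) + 5/2·L_1(x) + 57/2·L_2(x).
Expanding and collecting terms gives p(x) = 4x² - 3x + 3/2.
Evaluating at x = 6: p(6) = 255/2.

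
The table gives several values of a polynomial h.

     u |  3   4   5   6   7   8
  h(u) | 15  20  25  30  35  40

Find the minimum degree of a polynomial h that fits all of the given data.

1

Forward differences of the values at u = 3, 4, 5, 6, 7, 8:
  h  : 15  20  25  30  35  40
  Δ  : 5  5  5  5  5
  Δ^2: 0  0  0  0
  Δ^3: 0  0  0
  Δ^4: 0  0
  Δ^5: 0
The first differences are constant (5) and nonzero, while all higher differences vanish, so the minimal degree is 1.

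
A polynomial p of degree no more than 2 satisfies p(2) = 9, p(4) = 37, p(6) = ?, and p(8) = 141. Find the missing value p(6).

81

On equispaced nodes a degree-2 polynomial has vanishing third forward difference, so
  - p(2) + 3·p(4) - 3·p(6) + p(8) = 0.
Substituting the known values and solving for p(6):
  -3·p(6) = -243
  p(6) = 81.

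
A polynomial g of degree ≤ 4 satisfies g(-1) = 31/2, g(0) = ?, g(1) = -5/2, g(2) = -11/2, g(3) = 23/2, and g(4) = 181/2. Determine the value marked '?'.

5/2

On equispaced nodes a degree-4 polynomial has vanishing fifth forward difference, so
  - g(-1) + 5·g(0) - 10·g(1) + 10·g(2) - 5·g(3) + g(4) = 0.
Substituting the known values and solving for g(0):
  5·g(0) = 25/2
  g(0) = 5/2.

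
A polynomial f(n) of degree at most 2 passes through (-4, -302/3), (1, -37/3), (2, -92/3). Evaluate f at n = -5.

Write f(n) = an^2 + bn + c. Substituting each data point gives a linear system:
  16a - 4b + c = -302/3
  a + b + c = -37/3
  4a + 2b + c = -92/3
Solving the system yields a = -6, b = -1/3, c = -6.
So f(n) = -6n^2 - (1/3)n - 6.
Then f(-5) = -463/3.

-463/3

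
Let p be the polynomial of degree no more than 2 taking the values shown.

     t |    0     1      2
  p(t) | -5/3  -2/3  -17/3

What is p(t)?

Write p(t) = at^2 + bt + c. Substituting each data point gives a linear system:
  c = -5/3
  a + b + c = -2/3
  4a + 2b + c = -17/3
Solving the system yields a = -3, b = 4, c = -5/3.
So p(t) = -3t² + 4t - 5/3.
Check: p(2) = -17/3. ✓

p(t) = -3t^2 + 4t - 5/3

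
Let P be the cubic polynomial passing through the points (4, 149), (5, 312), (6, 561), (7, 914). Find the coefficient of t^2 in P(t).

Write P(t) = at^3 + bt^2 + ct + d. Substituting each data point gives a linear system:
  64a + 16b + 4c + d = 149
  125a + 25b + 5c + d = 312
  216a + 36b + 6c + d = 561
  343a + 49b + 7c + d = 914
Solving the system yields a = 3, b = -2, c = -2, d = -3.
So P(t) = 3t^3 - 2t^2 - 2t - 3.
The coefficient of t^2 is -2.

-2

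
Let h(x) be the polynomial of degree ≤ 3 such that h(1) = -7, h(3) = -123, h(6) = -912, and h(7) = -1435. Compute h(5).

Using the Lagrange interpolation formula with nodes 1, 3, 6, 7:
  L_0(x) = (x - 3)(x - 6)(x - 7) / -60
  L_1(x) = (x - 1)(x - 6)(x - 7) / 24
  L_2(x) = (x - 1)(x - 3)(x - 7) / -15
  L_3(x) = (x - 1)(x - 3)(x - 6) / 24
Then h(x) = -7·L_0(x) - 123·L_1(x) - 912·L_2(x) - 1435·L_3(x).
Expanding and collecting terms gives h(x) = -4x^3 - x^2 - 2x.
Evaluating at x = 5: h(5) = -535.

-535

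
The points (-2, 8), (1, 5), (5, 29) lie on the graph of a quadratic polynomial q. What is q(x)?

q(x) = x^2 + 4

Write q(x) = ax^2 + bx + c. Substituting each data point gives a linear system:
  4a - 2b + c = 8
  a + b + c = 5
  25a + 5b + c = 29
Solving the system yields a = 1, b = 0, c = 4.
So q(x) = x² + 4.
Check: q(-2) = 8. ✓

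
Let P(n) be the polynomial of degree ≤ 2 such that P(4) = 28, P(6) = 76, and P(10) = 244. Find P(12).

Using the Lagrange interpolation formula with nodes 4, 6, 10:
  L_0(n) = (n - 6)(n - 10) / 12
  L_1(n) = (n - 4)(n - 10) / -8
  L_2(n) = (n - 4)(n - 6) / 24
Then P(n) = 28·L_0(n) + 76·L_1(n) + 244·L_2(n).
Expanding and collecting terms gives P(n) = 3n^2 - 6n + 4.
Evaluating at n = 12: P(12) = 364.

364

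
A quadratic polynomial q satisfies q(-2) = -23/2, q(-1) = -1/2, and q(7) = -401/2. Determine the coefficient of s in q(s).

Write q(s) = as^2 + bs + c. Substituting each data point gives a linear system:
  4a - 2b + c = -23/2
  a - b + c = -1/2
  49a + 7b + c = -401/2
Solving the system yields a = -4, b = -1, c = 5/2.
So q(s) = -4s^2 - s + 5/2.
The coefficient of s is -1.

-1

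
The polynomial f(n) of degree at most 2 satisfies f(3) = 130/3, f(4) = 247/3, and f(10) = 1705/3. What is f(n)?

Using the Lagrange interpolation formula with nodes 3, 4, 10:
  L_0(n) = (n - 4)(n - 10) / 7
  L_1(n) = (n - 3)(n - 10) / -6
  L_2(n) = (n - 3)(n - 4) / 42
Then f(n) = 130/3·L_0(n) + 247/3·L_1(n) + 1705/3·L_2(n).
Expanding and collecting terms gives f(n) = 6n^2 - 3n - 5/3.
Check: f(3) = 130/3. ✓

f(n) = 6n^2 - 3n - 5/3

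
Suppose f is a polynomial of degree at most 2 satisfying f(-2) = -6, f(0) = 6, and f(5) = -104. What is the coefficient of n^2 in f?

-4

Write f(n) = an^2 + bn + c. Substituting each data point gives a linear system:
  4a - 2b + c = -6
  c = 6
  25a + 5b + c = -104
Solving the system yields a = -4, b = -2, c = 6.
So f(n) = -4n^2 - 2n + 6.
The leading coefficient is -4.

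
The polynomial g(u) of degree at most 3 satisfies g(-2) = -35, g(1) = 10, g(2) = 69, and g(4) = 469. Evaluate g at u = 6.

Write g(u) = au^3 + bu^2 + cu + d. Substituting each data point gives a linear system:
  -8a + 4b - 2c + d = -35
  a + b + c + d = 10
  8a + 4b + 2c + d = 69
  64a + 16b + 4c + d = 469
Solving the system yields a = 6, b = 5, c = 2, d = -3.
So g(u) = 6u^3 + 5u^2 + 2u - 3.
Then g(6) = 1485.

1485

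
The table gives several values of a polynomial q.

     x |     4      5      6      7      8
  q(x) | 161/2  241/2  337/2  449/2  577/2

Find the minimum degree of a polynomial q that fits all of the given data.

Forward differences of the values at x = 4, 5, 6, 7, 8:
  q  : 161/2  241/2  337/2  449/2  577/2
  Δ  : 40  48  56  64
  Δ^2: 8  8  8
  Δ^3: 0  0
  Δ^4: 0
The second differences are constant (8) and nonzero, while all higher differences vanish, so the minimal degree is 2.

2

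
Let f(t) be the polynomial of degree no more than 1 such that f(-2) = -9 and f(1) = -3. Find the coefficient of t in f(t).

2

Write f(t) = at + b. Substituting each data point gives a linear system:
  -2a + b = -9
  a + b = -3
Solving the system yields a = 2, b = -5.
So f(t) = 2t - 5.
The leading coefficient is 2.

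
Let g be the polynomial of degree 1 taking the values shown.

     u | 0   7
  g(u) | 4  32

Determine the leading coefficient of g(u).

4

Write g(u) = au + b. Substituting each data point gives a linear system:
  b = 4
  7a + b = 32
Solving the system yields a = 4, b = 4.
So g(u) = 4u + 4.
The leading coefficient is 4.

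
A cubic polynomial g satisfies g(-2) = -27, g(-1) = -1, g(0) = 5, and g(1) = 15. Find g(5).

Using the Lagrange interpolation formula with nodes -2, -1, 0, 1:
  L_0(t) = (t + 1)t(t - 1) / -6
  L_1(t) = (t + 2)t(t - 1) / 2
  L_2(t) = (t + 2)(t + 1)(t - 1) / -2
  L_3(t) = (t + 2)(t + 1)t / 6
Then g(t) = -27·L_0(t) - 1·L_1(t) + 5·L_2(t) + 15·L_3(t).
Expanding and collecting terms gives g(t) = 4t³ + 2t² + 4t + 5.
Evaluating at t = 5: g(5) = 575.

575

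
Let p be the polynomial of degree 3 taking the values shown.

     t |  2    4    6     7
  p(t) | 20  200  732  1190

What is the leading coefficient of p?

Write p(t) = at^3 + bt^2 + ct + d. Substituting each data point gives a linear system:
  8a + 4b + 2c + d = 20
  64a + 16b + 4c + d = 200
  216a + 36b + 6c + d = 732
  343a + 49b + 7c + d = 1190
Solving the system yields a = 4, b = -4, c = 2, d = 0.
So p(t) = 4t^3 - 4t^2 + 2t.
The leading coefficient is 4.

4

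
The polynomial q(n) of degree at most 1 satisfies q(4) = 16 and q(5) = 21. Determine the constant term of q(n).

-4

Write q(n) = an + b. Substituting each data point gives a linear system:
  4a + b = 16
  5a + b = 21
Solving the system yields a = 5, b = -4.
So q(n) = 5n - 4.
The constant term is -4.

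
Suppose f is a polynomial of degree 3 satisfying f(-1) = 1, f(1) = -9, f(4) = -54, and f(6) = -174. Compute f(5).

-101

Write f(s) = as^3 + bs^2 + cs + d. Substituting each data point gives a linear system:
  -a + b - c + d = 1
  a + b + c + d = -9
  64a + 16b + 4c + d = -54
  216a + 36b + 6c + d = -174
Solving the system yields a = -1, b = 2, c = -4, d = -6.
So f(s) = -s^3 + 2s^2 - 4s - 6.
Then f(5) = -101.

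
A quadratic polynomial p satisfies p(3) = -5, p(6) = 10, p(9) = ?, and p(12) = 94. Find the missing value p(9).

43

On equispaced nodes a degree-2 polynomial has vanishing third forward difference, so
  - p(3) + 3·p(6) - 3·p(9) + p(12) = 0.
Substituting the known values and solving for p(9):
  -3·p(9) = -129
  p(9) = 43.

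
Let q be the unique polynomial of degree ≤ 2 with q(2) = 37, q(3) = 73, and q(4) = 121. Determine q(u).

Write q(u) = au^2 + bu + c. Substituting each data point gives a linear system:
  4a + 2b + c = 37
  9a + 3b + c = 73
  16a + 4b + c = 121
Solving the system yields a = 6, b = 6, c = 1.
So q(u) = 6u^2 + 6u + 1.
Check: q(2) = 37. ✓

q(u) = 6u^2 + 6u + 1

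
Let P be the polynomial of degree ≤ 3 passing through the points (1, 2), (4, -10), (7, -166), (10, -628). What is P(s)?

P(s) = -s^3 + 4s^2 - 3s + 2

Using the Lagrange interpolation formula with nodes 1, 4, 7, 10:
  L_0(s) = (s - 4)(s - 7)(s - 10) / -162
  L_1(s) = (s - 1)(s - 7)(s - 10) / 54
  L_2(s) = (s - 1)(s - 4)(s - 10) / -54
  L_3(s) = (s - 1)(s - 4)(s - 7) / 162
Then P(s) = 2·L_0(s) - 10·L_1(s) - 166·L_2(s) - 628·L_3(s).
Expanding and collecting terms gives P(s) = -s³ + 4s² - 3s + 2.
Check: P(4) = -10. ✓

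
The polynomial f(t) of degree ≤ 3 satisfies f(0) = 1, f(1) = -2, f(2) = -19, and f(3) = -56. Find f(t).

Write f(t) = at^3 + bt^2 + ct + d. Substituting each data point gives a linear system:
  d = 1
  a + b + c + d = -2
  8a + 4b + 2c + d = -19
  27a + 9b + 3c + d = -56
Solving the system yields a = -1, b = -4, c = 2, d = 1.
So f(t) = -t^3 - 4t^2 + 2t + 1.
Check: f(1) = -2. ✓

f(t) = -t^3 - 4t^2 + 2t + 1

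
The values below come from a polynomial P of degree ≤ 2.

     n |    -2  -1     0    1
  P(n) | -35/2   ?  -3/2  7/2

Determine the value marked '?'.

-17/2

The 3 known points determine the degree-2 polynomial uniquely.
Write P(n) = an^2 + bn + c. Substituting each data point gives a linear system:
  4a - 2b + c = -35/2
  c = -3/2
  a + b + c = 7/2
Solving the system yields a = -1, b = 6, c = -3/2.
So P(n) = -n^2 + 6n - 3/2.
Then P(-1) = -17/2.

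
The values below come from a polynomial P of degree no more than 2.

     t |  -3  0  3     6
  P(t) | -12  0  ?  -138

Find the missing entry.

On equispaced nodes a degree-2 polynomial has vanishing third forward difference, so
  - P(-3) + 3·P(0) - 3·P(3) + P(6) = 0.
Substituting the known values and solving for P(3):
  -3·P(3) = 126
  P(3) = -42.

-42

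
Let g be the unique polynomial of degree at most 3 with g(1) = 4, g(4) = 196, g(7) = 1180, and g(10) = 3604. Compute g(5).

Using the Lagrange interpolation formula with nodes 1, 4, 7, 10:
  L_0(s) = (s - 4)(s - 7)(s - 10) / -162
  L_1(s) = (s - 1)(s - 7)(s - 10) / 54
  L_2(s) = (s - 1)(s - 4)(s - 10) / -54
  L_3(s) = (s - 1)(s - 4)(s - 7) / 162
Then g(s) = 4·L_0(s) + 196·L_1(s) + 1180·L_2(s) + 3604·L_3(s).
Expanding and collecting terms gives g(s) = 4s^3 - 4s^2 + 4.
Evaluating at s = 5: g(5) = 404.

404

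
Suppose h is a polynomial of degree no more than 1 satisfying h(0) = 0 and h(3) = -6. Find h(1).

-2

Write h(t) = at + b. Substituting each data point gives a linear system:
  b = 0
  3a + b = -6
Solving the system yields a = -2, b = 0.
So h(t) = -2t.
Then h(1) = -2.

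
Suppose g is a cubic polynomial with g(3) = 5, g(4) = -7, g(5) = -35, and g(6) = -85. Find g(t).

Using the Lagrange interpolation formula with nodes 3, 4, 5, 6:
  L_0(t) = (t - 4)(t - 5)(t - 6) / -6
  L_1(t) = (t - 3)(t - 5)(t - 6) / 2
  L_2(t) = (t - 3)(t - 4)(t - 6) / -2
  L_3(t) = (t - 3)(t - 4)(t - 5) / 6
Then g(t) = 5·L_0(t) - 7·L_1(t) - 35·L_2(t) - 85·L_3(t).
Expanding and collecting terms gives g(t) = -t^3 + 4t^2 - 3t + 5.
Check: g(4) = -7. ✓

g(t) = -t^3 + 4t^2 - 3t + 5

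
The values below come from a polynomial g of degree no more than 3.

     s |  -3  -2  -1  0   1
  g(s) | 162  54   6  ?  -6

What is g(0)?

-6

The 4 known points determine the degree-3 polynomial uniquely.
Write g(s) = as^3 + bs^2 + cs + d. Substituting each data point gives a linear system:
  -27a + 9b - 3c + d = 162
  -8a + 4b - 2c + d = 54
  -a + b - c + d = 6
  a + b + c + d = -6
Solving the system yields a = -4, b = 6, c = -2, d = -6.
So g(s) = -4s^3 + 6s^2 - 2s - 6.
Then g(0) = -6.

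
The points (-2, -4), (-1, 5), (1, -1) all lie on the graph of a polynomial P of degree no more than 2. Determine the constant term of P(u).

6

Write P(u) = au^2 + bu + c. Substituting each data point gives a linear system:
  4a - 2b + c = -4
  a - b + c = 5
  a + b + c = -1
Solving the system yields a = -4, b = -3, c = 6.
So P(u) = -4u^2 - 3u + 6.
The constant term is 6.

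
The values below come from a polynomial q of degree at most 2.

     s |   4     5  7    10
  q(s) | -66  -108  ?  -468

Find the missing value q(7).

The 3 known points determine the degree-2 polynomial uniquely.
Write q(s) = as^2 + bs + c. Substituting each data point gives a linear system:
  16a + 4b + c = -66
  25a + 5b + c = -108
  100a + 10b + c = -468
Solving the system yields a = -5, b = 3, c = 2.
So q(s) = -5s^2 + 3s + 2.
Then q(7) = -222.

-222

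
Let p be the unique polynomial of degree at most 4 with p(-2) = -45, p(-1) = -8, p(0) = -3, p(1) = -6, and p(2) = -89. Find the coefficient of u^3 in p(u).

-4

Write p(u) = au^4 + bu^3 + cu^2 + du + e. Substituting each data point gives a linear system:
  16a - 8b + 4c - 2d + e = -45
  a - b + c - d + e = -8
  e = -3
  a + b + c + d + e = -6
  16a + 8b + 4c + 2d + e = -89
Solving the system yields a = -4, b = -4, c = 0, d = 5, e = -3.
So p(u) = -4u⁴ - 4u³ + 5u - 3.
The coefficient of u^3 is -4.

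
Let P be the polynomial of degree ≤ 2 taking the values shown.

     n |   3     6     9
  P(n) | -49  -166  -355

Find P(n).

Using the Lagrange interpolation formula with nodes 3, 6, 9:
  L_0(n) = (n - 6)(n - 9) / 18
  L_1(n) = (n - 3)(n - 9) / -9
  L_2(n) = (n - 3)(n - 6) / 18
Then P(n) = -49·L_0(n) - 166·L_1(n) - 355·L_2(n).
Expanding and collecting terms gives P(n) = -4n² - 3n - 4.
Check: P(9) = -355. ✓

P(n) = -4n^2 - 3n - 4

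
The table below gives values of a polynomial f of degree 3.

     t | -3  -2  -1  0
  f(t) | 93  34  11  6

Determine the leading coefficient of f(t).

-3

Write f(t) = at^3 + bt^2 + ct + d. Substituting each data point gives a linear system:
  -27a + 9b - 3c + d = 93
  -8a + 4b - 2c + d = 34
  -a + b - c + d = 11
  d = 6
Solving the system yields a = -3, b = 0, c = -2, d = 6.
So f(t) = -3t^3 - 2t + 6.
The leading coefficient is -3.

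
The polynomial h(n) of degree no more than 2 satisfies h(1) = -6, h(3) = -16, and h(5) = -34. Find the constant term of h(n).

-4

Write h(n) = an^2 + bn + c. Substituting each data point gives a linear system:
  a + b + c = -6
  9a + 3b + c = -16
  25a + 5b + c = -34
Solving the system yields a = -1, b = -1, c = -4.
So h(n) = -n^2 - n - 4.
The constant term is -4.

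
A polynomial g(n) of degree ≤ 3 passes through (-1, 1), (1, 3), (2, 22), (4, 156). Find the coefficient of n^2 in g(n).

Write g(n) = an^3 + bn^2 + cn + d. Substituting each data point gives a linear system:
  -a + b - c + d = 1
  a + b + c + d = 3
  8a + 4b + 2c + d = 22
  64a + 16b + 4c + d = 156
Solving the system yields a = 2, b = 2, c = -1, d = 0.
So g(n) = 2n³ + 2n² - n.
The coefficient of n^2 is 2.

2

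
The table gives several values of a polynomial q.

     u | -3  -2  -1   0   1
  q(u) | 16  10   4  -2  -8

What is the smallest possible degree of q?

1

Forward differences of the values at u = -3, -2, -1, 0, 1:
  q  : 16  10  4  -2  -8
  Δ  : -6  -6  -6  -6
  Δ^2: 0  0  0
  Δ^3: 0  0
  Δ^4: 0
The first differences are constant (-6) and nonzero, while all higher differences vanish, so the minimal degree is 1.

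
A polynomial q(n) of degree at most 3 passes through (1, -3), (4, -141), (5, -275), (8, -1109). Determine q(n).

Write q(n) = an^3 + bn^2 + cn + d. Substituting each data point gives a linear system:
  a + b + c + d = -3
  64a + 16b + 4c + d = -141
  125a + 25b + 5c + d = -275
  512a + 64b + 8c + d = -1109
Solving the system yields a = -2, b = -2, c = 6, d = -5.
So q(n) = -2n^3 - 2n^2 + 6n - 5.
Check: q(5) = -275. ✓

q(n) = -2n^3 - 2n^2 + 6n - 5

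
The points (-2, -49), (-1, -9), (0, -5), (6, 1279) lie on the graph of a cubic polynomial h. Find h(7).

Using the Lagrange interpolation formula with nodes -2, -1, 0, 6:
  L_0(t) = (t + 1)t(t - 6) / -16
  L_1(t) = (t + 2)t(t - 6) / 7
  L_2(t) = (t + 2)(t + 1)(t - 6) / -12
  L_3(t) = (t + 2)(t + 1)t / 336
Then h(t) = -49·L_0(t) - 9·L_1(t) - 5·L_2(t) + 1279·L_3(t).
Expanding and collecting terms gives h(t) = 6t^3 - 2t - 5.
Evaluating at t = 7: h(7) = 2039.

2039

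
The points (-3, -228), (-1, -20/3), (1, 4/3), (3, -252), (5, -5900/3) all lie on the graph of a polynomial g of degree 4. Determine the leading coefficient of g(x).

-3

Write g(x) = ax^4 + bx^3 + cx^2 + dx + e. Substituting each data point gives a linear system:
  81a - 27b + 9c - 3d + e = -228
  a - b + c - d + e = -20/3
  a + b + c + d + e = 4/3
  81a + 27b + 9c + 3d + e = -252
  625a + 125b + 25c + 5d + e = -5900/3
Solving the system yields a = -3, b = -1, c = 1/3, d = 5, e = 0.
So g(x) = -3x^4 - x^3 + (1/3)x^2 + 5x.
The leading coefficient is -3.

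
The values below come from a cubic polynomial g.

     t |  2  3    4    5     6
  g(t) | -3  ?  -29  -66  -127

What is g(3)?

The 4 known points determine the degree-3 polynomial uniquely.
Write g(t) = at^3 + bt^2 + ct + d. Substituting each data point gives a linear system:
  8a + 4b + 2c + d = -3
  64a + 16b + 4c + d = -29
  125a + 25b + 5c + d = -66
  216a + 36b + 6c + d = -127
Solving the system yields a = -1, b = 3, c = -3, d = -1.
So g(t) = -t^3 + 3t^2 - 3t - 1.
Then g(3) = -10.

-10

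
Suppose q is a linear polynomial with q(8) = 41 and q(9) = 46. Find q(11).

Using the Lagrange interpolation formula with nodes 8, 9:
  L_0(s) = (s - 9) / -1
  L_1(s) = (s - 8) / 1
Then q(s) = 41·L_0(s) + 46·L_1(s).
Expanding and collecting terms gives q(s) = 5s + 1.
Evaluating at s = 11: q(11) = 56.

56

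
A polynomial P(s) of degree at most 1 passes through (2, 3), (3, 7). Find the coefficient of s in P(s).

4

Write P(s) = as + b. Substituting each data point gives a linear system:
  2a + b = 3
  3a + b = 7
Solving the system yields a = 4, b = -5.
So P(s) = 4s - 5.
The leading coefficient is 4.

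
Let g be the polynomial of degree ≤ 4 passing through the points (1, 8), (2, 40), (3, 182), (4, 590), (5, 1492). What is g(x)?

g(x) = 3x^4 - 4x^3 + 4x^2 + 3x + 2

Using the Lagrange interpolation formula with nodes 1, 2, 3, 4, 5:
  L_0(x) = (x - 2)(x - 3)(x - 4)(x - 5) / 24
  L_1(x) = (x - 1)(x - 3)(x - 4)(x - 5) / -6
  L_2(x) = (x - 1)(x - 2)(x - 4)(x - 5) / 4
  L_3(x) = (x - 1)(x - 2)(x - 3)(x - 5) / -6
  L_4(x) = (x - 1)(x - 2)(x - 3)(x - 4) / 24
Then g(x) = 8·L_0(x) + 40·L_1(x) + 182·L_2(x) + 590·L_3(x) + 1492·L_4(x).
Expanding and collecting terms gives g(x) = 3x^4 - 4x^3 + 4x^2 + 3x + 2.
Check: g(4) = 590. ✓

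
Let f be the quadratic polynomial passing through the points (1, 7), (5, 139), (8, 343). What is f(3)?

53

Write f(x) = ax^2 + bx + c. Substituting each data point gives a linear system:
  a + b + c = 7
  25a + 5b + c = 139
  64a + 8b + c = 343
Solving the system yields a = 5, b = 3, c = -1.
So f(x) = 5x² + 3x - 1.
Then f(3) = 53.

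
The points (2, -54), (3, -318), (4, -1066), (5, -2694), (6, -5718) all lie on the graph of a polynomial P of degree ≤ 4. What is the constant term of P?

6

Write P(x) = ax^4 + bx^3 + cx^2 + dx + e. Substituting each data point gives a linear system:
  16a + 8b + 4c + 2d + e = -54
  81a + 27b + 9c + 3d + e = -318
  256a + 64b + 16c + 4d + e = -1066
  625a + 125b + 25c + 5d + e = -2694
  1296a + 216b + 36c + 6d + e = -5718
Solving the system yields a = -5, b = 4, c = -3, d = 0, e = 6.
So P(x) = -5x^4 + 4x^3 - 3x^2 + 6.
The constant term is 6.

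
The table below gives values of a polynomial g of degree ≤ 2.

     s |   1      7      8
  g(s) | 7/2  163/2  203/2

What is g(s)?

g(s) = s^2 + 5s - 5/2

Write g(s) = as^2 + bs + c. Substituting each data point gives a linear system:
  a + b + c = 7/2
  49a + 7b + c = 163/2
  64a + 8b + c = 203/2
Solving the system yields a = 1, b = 5, c = -5/2.
So g(s) = s² + 5s - 5/2.
Check: g(1) = 7/2. ✓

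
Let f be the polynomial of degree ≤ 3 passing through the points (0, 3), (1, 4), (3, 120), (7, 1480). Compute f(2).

35

Write f(x) = ax^3 + bx^2 + cx + d. Substituting each data point gives a linear system:
  d = 3
  a + b + c + d = 4
  27a + 9b + 3c + d = 120
  343a + 49b + 7c + d = 1480
Solving the system yields a = 4, b = 3, c = -6, d = 3.
So f(x) = 4x^3 + 3x^2 - 6x + 3.
Then f(2) = 35.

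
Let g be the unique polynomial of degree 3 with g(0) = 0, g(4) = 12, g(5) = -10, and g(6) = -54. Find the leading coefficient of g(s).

-1

Write g(s) = as^3 + bs^2 + cs + d. Substituting each data point gives a linear system:
  d = 0
  64a + 16b + 4c + d = 12
  125a + 25b + 5c + d = -10
  216a + 36b + 6c + d = -54
Solving the system yields a = -1, b = 4, c = 3, d = 0.
So g(s) = -s^3 + 4s^2 + 3s.
The leading coefficient is -1.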